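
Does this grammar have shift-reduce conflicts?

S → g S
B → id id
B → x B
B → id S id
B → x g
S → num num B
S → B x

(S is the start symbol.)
A shift-reduce conflict occurs when an LR(0) state has both:
  - a complete (reduce) item [A → α .] (dot at the end), and
  - a shift item [B → β . c γ] (dot before a terminal).

Augment with S' → S and build the canonical LR(0) collection (I0 = CLOSURE({[S' → . S]}), then GOTO on every symbol after a dot until no new states appear). It has 16 states:
  I0: { [B → . id S id], [B → . id id], [B → . x B], [B → . x g], [S → . B x], [S → . g S], [S → . num num B], [S' → . S] }  — shift
  I1: { [S → B . x] }  — shift
  I2: { [S' → S .] }  — accept
  I3: { [B → . id S id], [B → . id id], [B → . x B], [B → . x g], [S → . B x], [S → . g S], [S → . num num B], [S → g . S] }  — shift
  I4: { [B → . id S id], [B → . id id], [B → . x B], [B → . x g], [B → id . S id], [B → id . id], [S → . B x], [S → . g S], [S → . num num B] }  — shift
  I5: { [S → num . num B] }  — shift
  I6: { [B → . id S id], [B → . id id], [B → . x B], [B → . x g], [B → x . B], [B → x . g] }  — shift
  I7: { [B → x B .] }  — reduce
  I8: { [B → x g .] }  — reduce
  I9: { [B → . id S id], [B → . id id], [B → . x B], [B → . x g], [S → num num . B] }  — shift
  I10: { [S → num num B .] }  — reduce
  I11: { [B → id S . id] }  — shift
  I12: { [B → . id S id], [B → . id id], [B → . x B], [B → . x g], [B → id . S id], [B → id . id], [B → id id .], [S → . B x], [S → . g S], [S → . num num B] }  — shift, reduce
  I13: { [B → id S id .] }  — reduce
  I14: { [S → g S .] }  — reduce
  I15: { [S → B x .] }  — reduce

I12 contains reduce item [B → id id .] and shift items [B → . id S id], [B → . id id], [B → id . id], [B → . x B], [B → . x g], [S → . g S], [S → . num num B] — shift-reduce conflict.

Answer: Yes — I12: [B → id id .] vs [B → . id S id]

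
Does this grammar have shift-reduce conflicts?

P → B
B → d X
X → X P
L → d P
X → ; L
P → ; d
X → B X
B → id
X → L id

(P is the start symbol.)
A shift-reduce conflict occurs when an LR(0) state has both:
  - a complete (reduce) item [A → α .] (dot at the end), and
  - a shift item [B → β . c γ] (dot before a terminal).

Augment with P' → P and build the canonical LR(0) collection (I0 = CLOSURE({[P' → . P]}), then GOTO on every symbol after a dot until no new states appear). It has 21 states:
  I0: { [B → . d X], [B → . id], [P → . ; d], [P → . B], [P' → . P] }  — shift
  I1: { [P → ; . d] }  — shift
  I2: { [P → B .] }  — reduce
  I3: { [P' → P .] }  — accept
  I4: { [B → . d X], [B → . id], [B → d . X], [L → . d P], [X → . ; L], [X → . B X], [X → . L id], [X → . X P] }  — shift
  I5: { [B → id .] }  — reduce
  I6: { [L → . d P], [X → ; . L] }  — shift
  I7: { [B → . d X], [B → . id], [L → . d P], [X → . ; L], [X → . B X], [X → . L id], [X → . X P], [X → B . X] }  — shift
  I8: { [X → L . id] }  — shift
  I9: { [B → . d X], [B → . id], [B → d X .], [P → . ; d], [P → . B], [X → X . P] }  — shift, reduce
  I10: { [B → . d X], [B → . id], [B → d . X], [L → . d P], [L → d . P], [P → . ; d], [P → . B], [X → . ; L], [X → . B X], [X → . L id], [X → . X P] }  — shift
  I11: { [L → . d P], [P → ; . d], [X → ; . L] }  — shift
  I12: { [B → . d X], [B → . id], [L → . d P], [P → B .], [X → . ; L], [X → . B X], [X → . L id], [X → . X P], [X → B . X] }  — shift, reduce
  I13: { [L → d P .] }  — reduce
  I14: { [B → . d X], [B → . id], [P → . ; d], [P → . B], [X → B X .], [X → X . P] }  — shift, reduce
  I15: { [X → X P .] }  — reduce
  I16: { [X → ; L .] }  — reduce
  I17: { [B → . d X], [B → . id], [L → d . P], [P → . ; d], [P → . B], [P → ; d .] }  — shift, reduce
  I18: { [X → L id .] }  — reduce
  I19: { [B → . d X], [B → . id], [L → d . P], [P → . ; d], [P → . B] }  — shift
  I20: { [P → ; d .] }  — reduce

I9 contains reduce item [B → d X .] and shift items [B → . d X], [B → . id], [P → . ; d] — shift-reduce conflict.
I12 contains reduce item [P → B .] and shift items [B → . d X], [B → . id], [L → . d P], [X → . ; L] — shift-reduce conflict.
I14 contains reduce item [X → B X .] and shift items [B → . d X], [B → . id], [P → . ; d] — shift-reduce conflict.
I17 contains reduce item [P → ; d .] and shift items [B → . d X], [B → . id], [P → . ; d] — shift-reduce conflict.

Answer: Yes — I9: [B → d X .] vs [B → . d X]; I12: [P → B .] vs [B → . d X]; I14: [X → B X .] vs [B → . d X]; I17: [P → ; d .] vs [B → . d X]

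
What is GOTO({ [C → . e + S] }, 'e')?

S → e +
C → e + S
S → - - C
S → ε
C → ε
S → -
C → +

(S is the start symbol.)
GOTO(I, 'e') = CLOSURE({ [A → αX.β] : [A → α.Xβ] ∈ I, X = 'e' })

Items with dot before 'e', with the dot advanced:
  [C → . e + S] → [C → e . + S]
Closure adds nothing (no advanced item has the dot before a non-terminal).

GOTO = { [C → e . + S] }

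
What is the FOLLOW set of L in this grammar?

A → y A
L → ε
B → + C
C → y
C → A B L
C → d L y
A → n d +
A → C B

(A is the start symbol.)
In C → A B L: L is at the end, add FOLLOW(C)
In C → d L y: L is followed by y, add FIRST(y) \ {ε} = { 'y' }

The FOLLOW sets referred to above (computed the same way, to a fixed point):
  FOLLOW(C) = { $, '+' }

Taking the union: FOLLOW(L) = { $, '+', 'y' }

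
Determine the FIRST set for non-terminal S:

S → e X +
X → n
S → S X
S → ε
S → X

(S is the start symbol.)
{ 'e', 'n', ε }

FIRST sets of the other non-terminals involved (by the same procedure, iterated to a fixed point):
  FIRST(X) = { 'n' }

From S → e X +:
  - e is a terminal: add 'e' and stop
From S → S X:
  - S is the symbol being defined: contributes nothing new
    S is nullable, so continue to the next symbol
  - X is a non-terminal: add FIRST(X) \ {ε} = { 'n' }
    X is not nullable, so stop
From S → ε:
  - ε-production, so ε ∈ FIRST(S)
From S → X:
  - X is a non-terminal: add FIRST(X) \ {ε} = { 'n' }
    X is not nullable, so stop

Collecting: FIRST(S) = { 'e', 'n', ε }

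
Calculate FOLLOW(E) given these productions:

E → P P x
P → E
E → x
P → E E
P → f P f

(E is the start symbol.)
{ $, 'f', 'x' }

To compute FOLLOW(E), find every occurrence of E on a right-hand side N → α E β: add FIRST(β) \ {ε}, and if β is empty or nullable also add FOLLOW(N). Iterate to a fixed point.

E is the start symbol, so $ ∈ FOLLOW(E).
In P → E: E is at the end, add FOLLOW(P)
In P → E E: E is followed by E, add FIRST(E) \ {ε} = { 'f', 'x' }
In P → E E: E is at the end, add FOLLOW(P)

The FOLLOW sets referred to above (computed the same way, to a fixed point):
  FOLLOW(P) = { 'f', 'x' }

Taking the union: FOLLOW(E) = { $, 'f', 'x' }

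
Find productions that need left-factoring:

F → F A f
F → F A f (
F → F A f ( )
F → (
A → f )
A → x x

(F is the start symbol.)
Yes, F has productions with common prefix 'F A f'

Left-factoring is needed when two productions for the same non-terminal
share a common prefix on the right-hand side.

Productions for F:
  F → F A f
  F → F A f (
  F → F A f ( )
  F → (
Productions for A:
  A → f )
  A → x x

Found common prefix 'F A f' in productions for F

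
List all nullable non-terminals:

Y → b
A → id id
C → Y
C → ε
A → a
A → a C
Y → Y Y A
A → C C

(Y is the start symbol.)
A non-terminal is nullable if it can derive ε (the empty string): either it has an ε-production, or it has a production whose right-hand side consists entirely of nullable non-terminals.

ε-productions: C → ε
So C is immediately nullable.
A → C C: every symbol on the right is nullable, so A is nullable too.
No further non-terminal can be added: every production for the remaining non-terminals contains a terminal or a non-nullable non-terminal.
Nullable = { 'A', 'C' }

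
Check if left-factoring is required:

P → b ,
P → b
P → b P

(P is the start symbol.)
Yes, P has productions with common prefix 'b'

Left-factoring is needed when two productions for the same non-terminal
share a common prefix on the right-hand side.

Productions for P:
  P → b ,
  P → b
  P → b P

Found common prefix 'b' in productions for P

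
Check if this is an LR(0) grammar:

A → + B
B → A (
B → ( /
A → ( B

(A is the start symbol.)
Yes, the grammar is LR(0)

Augment with A' → A and build the canonical LR(0) collection (I0 = CLOSURE({[A' → . A]}), then GOTO on every symbol after a dot until no new states appear). It has 10 states:
  I0: { [A → . ( B], [A → . + B], [A' → . A] }  — shift
  I1: { [A → ( . B], [A → . ( B], [A → . + B], [B → . ( /], [B → . A (] }  — shift
  I2: { [A → + . B], [A → . ( B], [A → . + B], [B → . ( /], [B → . A (] }  — shift
  I3: { [A' → A .] }  — accept
  I4: { [A → ( . B], [A → . ( B], [A → . + B], [B → ( . /], [B → . ( /], [B → . A (] }  — shift
  I5: { [B → A . (] }  — shift
  I6: { [A → + B .] }  — reduce
  I7: { [B → A ( .] }  — reduce
  I8: { [B → ( / .] }  — reduce
  I9: { [A → ( B .] }  — reduce

Every state is either a pure shift/goto state or contains exactly one complete item and nothing to shift — no conflicts. The grammar is LR(0).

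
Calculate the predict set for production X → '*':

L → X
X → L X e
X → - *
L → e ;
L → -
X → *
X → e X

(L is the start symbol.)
{ '*' }

PREDICT(X → '*') = (FIRST(RHS) \ {ε}) ∪ (FOLLOW(X) if ε ∈ FIRST(RHS), i.e. RHS ⇒* ε)
FIRST('*') = { '*' }
ε ∉ FIRST('*'), so FOLLOW(X) is not added.
PREDICT(X → '*') = { '*' }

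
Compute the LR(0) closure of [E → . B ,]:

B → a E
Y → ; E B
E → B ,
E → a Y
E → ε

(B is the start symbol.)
{ [B → . a E], [E → . B ,] }

To compute CLOSURE, for each item [A → α.Bβ] where B is a non-terminal, add [B → .γ] for all productions B → γ; repeat for the newly added items until nothing changes.

Start with: [E → . B ,]
  [E → . B ,] has the dot before B: add [B → . a E]
No further items can be added.

CLOSURE = { [B → . a E], [E → . B ,] }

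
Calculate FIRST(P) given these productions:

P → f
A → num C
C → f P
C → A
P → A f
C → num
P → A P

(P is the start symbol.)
{ 'f', 'num' }

To compute FIRST(P), examine every production with P on the left-hand side, reading each right-hand side left to right until a non-nullable symbol is reached.

FIRST sets of the other non-terminals involved (by the same procedure, iterated to a fixed point):
  FIRST(A) = { 'num' }

From P → f:
  - f is a terminal: add 'f' and stop
From P → A f:
  - A is a non-terminal: add FIRST(A) \ {ε} = { 'num' }
    A is not nullable, so stop
From P → A P:
  - A is a non-terminal: add FIRST(A) \ {ε} = { 'num' }
    A is not nullable, so stop

Collecting: FIRST(P) = { 'f', 'num' }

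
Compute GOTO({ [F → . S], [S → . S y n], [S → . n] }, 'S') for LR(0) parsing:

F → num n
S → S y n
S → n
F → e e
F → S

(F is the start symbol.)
GOTO(I, 'S') = CLOSURE({ [A → αX.β] : [A → α.Xβ] ∈ I, X = 'S' })

Items with dot before 'S', with the dot advanced:
  [F → . S] → [F → S .]
  [S → . S y n] → [S → S . y n]
Closure adds nothing (no advanced item has the dot before a non-terminal).

GOTO = { [F → S .], [S → S . y n] }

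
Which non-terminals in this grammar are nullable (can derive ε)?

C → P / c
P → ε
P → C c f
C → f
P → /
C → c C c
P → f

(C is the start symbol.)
{ 'P' }

A non-terminal is nullable if it can derive ε (the empty string): either it has an ε-production, or it has a production whose right-hand side consists entirely of nullable non-terminals.

ε-productions: P → ε
So P is immediately nullable.
No further non-terminal can be added: every production for the remaining non-terminals contains a terminal or a non-nullable non-terminal.
Nullable = { 'P' }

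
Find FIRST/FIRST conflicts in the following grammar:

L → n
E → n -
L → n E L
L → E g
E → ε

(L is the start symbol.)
FIRST sets of the non-terminals at (or reachable through a nullable prefix from) the front of some alternative:
  FIRST(E) = { 'n', ε }

Productions for L:
  L → n: FIRST = { 'n' }
  L → n E L: FIRST = { 'n' }
  L → E g: FIRST = { 'g', 'n' }
Productions for E:
  E → n -: FIRST = { 'n' }
  E → ε: FIRST = { ε }

Conflict for L: L → n and L → n E L
  Overlap: { 'n' }
Conflict for L: L → n and L → E g
  Overlap: { 'n' }
Conflict for L: L → n E L and L → E g
  Overlap: { 'n' }

Answer: Yes. L → n / L → n E L on { 'n' }; L → n / L → E g on { 'n' }; L → n E L / L → E g on { 'n' }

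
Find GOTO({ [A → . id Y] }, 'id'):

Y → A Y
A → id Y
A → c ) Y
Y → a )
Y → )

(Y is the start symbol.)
GOTO(I, 'id') = CLOSURE({ [A → αX.β] : [A → α.Xβ] ∈ I, X = 'id' })

Items with dot before 'id', with the dot advanced:
  [A → . id Y] → [A → id . Y]
Closure of the advanced items:
  [A → id . Y] has the dot before Y: add [Y → . A Y], [Y → . a )], [Y → . )]
  [Y → . A Y] has the dot before A: add [A → . id Y], [A → . c ) Y]

GOTO = { [A → . c ) Y], [A → . id Y], [A → id . Y], [Y → . )], [Y → . A Y], [Y → . a )] }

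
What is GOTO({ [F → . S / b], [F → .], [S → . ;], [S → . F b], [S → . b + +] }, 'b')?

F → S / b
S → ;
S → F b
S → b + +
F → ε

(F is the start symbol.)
GOTO(I, 'b') = CLOSURE({ [A → αX.β] : [A → α.Xβ] ∈ I, X = 'b' })

Items with dot before 'b', with the dot advanced:
  [S → . b + +] → [S → b . + +]
Closure adds nothing (no advanced item has the dot before a non-terminal).

GOTO = { [S → b . + +] }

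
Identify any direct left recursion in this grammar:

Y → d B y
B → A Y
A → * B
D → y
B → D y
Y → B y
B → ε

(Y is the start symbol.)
Y → d B y: starts with d
B → A Y: starts with A
A → * B: starts with '*'
D → y: starts with y
B → D y: starts with D
Y → B y: starts with B
B → ε: starts with ε

No direct left recursion found.

Answer: No direct left recursion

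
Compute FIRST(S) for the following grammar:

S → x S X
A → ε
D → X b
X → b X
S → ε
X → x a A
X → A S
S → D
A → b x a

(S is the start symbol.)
{ 'b', 'x', ε }

To compute FIRST(S), examine every production with S on the left-hand side, reading each right-hand side left to right until a non-nullable symbol is reached.

FIRST sets of the other non-terminals involved (by the same procedure, iterated to a fixed point):
  FIRST(D) = { 'b', 'x' }

From S → x S X:
  - x is a terminal: add 'x' and stop
From S → ε:
  - ε-production, so ε ∈ FIRST(S)
From S → D:
  - D is a non-terminal: add FIRST(D) \ {ε} = { 'b', 'x' }
    D is not nullable, so stop

Collecting: FIRST(S) = { 'b', 'x', ε }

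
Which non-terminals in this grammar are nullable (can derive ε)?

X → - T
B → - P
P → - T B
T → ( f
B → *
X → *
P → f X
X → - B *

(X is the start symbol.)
A non-terminal is nullable if it can derive ε (the empty string): either it has an ε-production, or it has a production whose right-hand side consists entirely of nullable non-terminals.

There are no ε-productions, so no non-terminal can derive ε.
No non-terminals are nullable.

Answer: None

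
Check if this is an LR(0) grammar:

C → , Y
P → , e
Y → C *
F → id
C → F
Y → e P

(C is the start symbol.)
Yes, the grammar is LR(0)

A grammar is LR(0) if no state in the canonical LR(0) collection has:
  - both a shift item (dot before a terminal) and a complete item (shift-reduce conflict), or
  - two or more complete items (reduce-reduce conflict; the accept item [C' → C .] counts as a complete item here).

Augment with C' → C and build the canonical LR(0) collection (I0 = CLOSURE({[C' → . C]}), then GOTO on every symbol after a dot until no new states appear). It has 12 states:
  I0: { [C → . , Y], [C → . F], [C' → . C], [F → . id] }  — shift
  I1: { [C → , . Y], [C → . , Y], [C → . F], [F → . id], [Y → . C *], [Y → . e P] }  — shift
  I2: { [C' → C .] }  — accept
  I3: { [C → F .] }  — reduce
  I4: { [F → id .] }  — reduce
  I5: { [Y → C . *] }  — shift
  I6: { [C → , Y .] }  — reduce
  I7: { [P → . , e], [Y → e . P] }  — shift
  I8: { [P → , . e] }  — shift
  I9: { [Y → e P .] }  — reduce
  I10: { [P → , e .] }  — reduce
  I11: { [Y → C * .] }  — reduce

Every state is either a pure shift/goto state or contains exactly one complete item and nothing to shift — no conflicts. The grammar is LR(0).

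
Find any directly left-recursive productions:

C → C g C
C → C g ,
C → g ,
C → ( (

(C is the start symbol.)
Direct left recursion occurs when N → N α for some non-terminal N (the right-hand side begins with the left-hand side itself).

C → C g C: LEFT RECURSIVE (starts with C)
C → C g ,: LEFT RECURSIVE (starts with C)
C → g ,: starts with g
C → ( (: starts with '('

The grammar has direct left recursion on: C.

Answer: Yes, C is left-recursive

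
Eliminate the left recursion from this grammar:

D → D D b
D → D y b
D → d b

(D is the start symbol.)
D is directly left-recursive. The standard transformation for
  A → A α₁ | ... | A α_m | β₁ | ... | β_n
is
  A  → β₁ A' | ... | β_n A'
  A' → α₁ A' | ... | α_m A' | ε

D → d b becomes D → d b D'
D → D D b becomes D' → D b D'
D → D y b becomes D' → y b D'
Add D' → ε

Resulting grammar:
D → d b D'
D' → D b D'
D' → y b D'
D' → ε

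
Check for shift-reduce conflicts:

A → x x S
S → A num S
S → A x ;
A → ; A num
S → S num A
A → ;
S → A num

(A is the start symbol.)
Augment with A' → A and build the canonical LR(0) collection (I0 = CLOSURE({[A' → . A]}), then GOTO on every symbol after a dot until no new states appear). It has 15 states:
  I0: { [A → . ; A num], [A → . ;], [A → . x x S], [A' → . A] }  — shift
  I1: { [A → . ; A num], [A → . ;], [A → . x x S], [A → ; . A num], [A → ; .] }  — shift, reduce
  I2: { [A' → A .] }  — accept
  I3: { [A → x . x S] }  — shift
  I4: { [A → . ; A num], [A → . ;], [A → . x x S], [A → x x . S], [S → . A num S], [S → . A num], [S → . A x ;], [S → . S num A] }  — shift
  I5: { [S → A . num S], [S → A . num], [S → A . x ;] }  — shift
  I6: { [A → x x S .], [S → S . num A] }  — shift, reduce
  I7: { [A → . ; A num], [A → . ;], [A → . x x S], [S → S num . A] }  — shift
  I8: { [S → S num A .] }  — reduce
  I9: { [A → . ; A num], [A → . ;], [A → . x x S], [S → . A num S], [S → . A num], [S → . A x ;], [S → . S num A], [S → A num . S], [S → A num .] }  — shift, reduce
  I10: { [S → A x . ;] }  — shift
  I11: { [S → A x ; .] }  — reduce
  I12: { [S → A num S .], [S → S . num A] }  — shift, reduce
  I13: { [A → ; A . num] }  — shift
  I14: { [A → ; A num .] }  — reduce

I1 contains reduce item [A → ; .] and shift items [A → . ;], [A → . ; A num], [A → . x x S] — shift-reduce conflict.
I6 contains reduce item [A → x x S .] and shift item [S → S . num A] — shift-reduce conflict.
I9 contains reduce item [S → A num .] and shift items [A → . ;], [A → . ; A num], [A → . x x S] — shift-reduce conflict.
I12 contains reduce item [S → A num S .] and shift item [S → S . num A] — shift-reduce conflict.

Answer: Yes — I1: [A → ; .] vs [A → . ;]; I6: [A → x x S .] vs [S → S . num A]; I9: [S → A num .] vs [A → . ;]; I12: [S → A num S .] vs [S → S . num A]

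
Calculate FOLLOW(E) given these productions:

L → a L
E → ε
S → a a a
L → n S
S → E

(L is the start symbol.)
{ $ }

To compute FOLLOW(E), find every occurrence of E on a right-hand side N → α E β: add FIRST(β) \ {ε}, and if β is empty or nullable also add FOLLOW(N). Iterate to a fixed point.

In S → E: E is at the end, add FOLLOW(S)

The FOLLOW sets referred to above (computed the same way, to a fixed point):
  FOLLOW(S) = { $ }

Taking the union: FOLLOW(E) = { $ }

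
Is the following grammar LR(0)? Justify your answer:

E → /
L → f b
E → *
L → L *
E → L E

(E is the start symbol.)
No. Reduce-reduce conflict: [E → * .] and [L → L * .]

A grammar is LR(0) if no state in the canonical LR(0) collection has:
  - both a shift item (dot before a terminal) and a complete item (shift-reduce conflict), or
  - two or more complete items (reduce-reduce conflict; the accept item [E' → E .] counts as a complete item here).

Augment with E' → E and build the canonical LR(0) collection (I0 = CLOSURE({[E' → . E]}), then GOTO on every symbol after a dot until no new states appear). It has 9 states:
  I0: { [E → . *], [E → . /], [E → . L E], [E' → . E], [L → . L *], [L → . f b] }  — shift
  I1: { [E → * .] }  — reduce
  I2: { [E → / .] }  — reduce
  I3: { [E' → E .] }  — accept
  I4: { [E → . *], [E → . /], [E → . L E], [E → L . E], [L → . L *], [L → . f b], [L → L . *] }  — shift
  I5: { [L → f . b] }  — shift
  I6: { [L → f b .] }  — reduce
  I7: { [E → * .], [L → L * .] }  — 2 reduces
  I8: { [E → L E .] }  — reduce

Conflict in state I7:
  Reduce-reduce conflict: [E → * .] and [L → L * .]
So the grammar is NOT LR(0).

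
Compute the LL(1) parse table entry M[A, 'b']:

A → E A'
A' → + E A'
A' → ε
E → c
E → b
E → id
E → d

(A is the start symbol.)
A → E A'

To find M[A, 'b'], we find productions for A where 'b' is in the predict set (PREDICT(N → α) = (FIRST(α) \ {ε}) ∪ (FOLLOW(N) if α ⇒* ε)).

Relevant sets:
  FIRST(E) = { 'b', 'c', 'd', 'id' }

A → E A': PREDICT = { 'b', 'c', 'd', 'id' }
  'b' is in predict set, so this production goes in M[A, 'b']

M[A, 'b'] = A → E A'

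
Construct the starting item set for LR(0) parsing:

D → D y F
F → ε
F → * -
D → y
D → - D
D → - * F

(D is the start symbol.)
{ [D → . - * F], [D → . - D], [D → . D y F], [D → . y], [D' → . D] }

First, augment the grammar with D' → D
I₀ = CLOSURE({ [D' → . D] }):
  [D' → . D] has the dot before D: add [D → . D y F], [D → . y], [D → . - D], [D → . - * F]
No further items can be added.

I₀ = { [D → . - * F], [D → . - D], [D → . D y F], [D → . y], [D' → . D] }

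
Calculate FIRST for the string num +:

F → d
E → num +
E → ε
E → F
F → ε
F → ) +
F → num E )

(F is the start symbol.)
{ 'num' }

To compute FIRST(num +), process the symbols left to right:
Symbol num is a terminal. Add 'num' and stop.
FIRST(num +) = { 'num' }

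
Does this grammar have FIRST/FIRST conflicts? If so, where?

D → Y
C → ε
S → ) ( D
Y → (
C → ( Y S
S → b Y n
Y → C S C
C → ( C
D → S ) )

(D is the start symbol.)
Yes. D → Y / D → S ')' ')' on { ')', 'b' }; C → '(' Y S / C → '(' C on { '(' }; Y → '(' / Y → C S C on { '(' }

FIRST sets of the non-terminals at (or reachable through a nullable prefix from) the front of some alternative:
  FIRST(Y) = { '(', ')', 'b' }
  FIRST(S) = { ')', 'b' }
  FIRST(C) = { '(', ε }

Productions for D:
  D → Y: FIRST = { '(', ')', 'b' }
  D → S ) ): FIRST = { ')', 'b' }
Productions for C:
  C → ε: FIRST = { ε }
  C → ( Y S: FIRST = { '(' }
  C → ( C: FIRST = { '(' }
Productions for S:
  S → ) ( D: FIRST = { ')' }
  S → b Y n: FIRST = { 'b' }
Productions for Y:
  Y → (: FIRST = { '(' }
  Y → C S C: FIRST = { '(', ')', 'b' }

Conflict for D: D → Y and D → S ) )
  Overlap: { ')', 'b' }
Conflict for C: C → ( Y S and C → ( C
  Overlap: { '(' }
Conflict for Y: Y → ( and Y → C S C
  Overlap: { '(' }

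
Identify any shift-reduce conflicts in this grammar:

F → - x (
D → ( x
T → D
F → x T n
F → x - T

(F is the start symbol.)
Augment with F' → F and build the canonical LR(0) collection (I0 = CLOSURE({[F' → . F]}), then GOTO on every symbol after a dot until no new states appear). It has 13 states:
  I0: { [F → . - x (], [F → . x - T], [F → . x T n], [F' → . F] }  — shift
  I1: { [F → - . x (] }  — shift
  I2: { [F' → F .] }  — accept
  I3: { [D → . ( x], [F → x . - T], [F → x . T n], [T → . D] }  — shift
  I4: { [D → ( . x] }  — shift
  I5: { [D → . ( x], [F → x - . T], [T → . D] }  — shift
  I6: { [T → D .] }  — reduce
  I7: { [F → x T . n] }  — shift
  I8: { [F → x T n .] }  — reduce
  I9: { [F → x - T .] }  — reduce
  I10: { [D → ( x .] }  — reduce
  I11: { [F → - x . (] }  — shift
  I12: { [F → - x ( .] }  — reduce

No state contains both a complete item and a shift item.

Answer: No shift-reduce conflicts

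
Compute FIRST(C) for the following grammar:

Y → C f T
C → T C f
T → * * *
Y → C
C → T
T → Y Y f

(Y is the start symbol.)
{ '*' }

FIRST sets of the other non-terminals involved (by the same procedure, iterated to a fixed point):
  FIRST(T) = { '*' }

From C → T C f:
  - T is a non-terminal: add FIRST(T) \ {ε} = { '*' }
    T is not nullable, so stop
From C → T:
  - T is a non-terminal: add FIRST(T) \ {ε} = { '*' }
    T is not nullable, so stop

Collecting: FIRST(C) = { '*' }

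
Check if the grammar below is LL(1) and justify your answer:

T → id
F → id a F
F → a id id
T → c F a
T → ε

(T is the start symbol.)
Yes, the grammar is LL(1).

Relevant sets:
  FOLLOW(T) = { $ }

For T:
  PREDICT(T → id) = { 'id' }
  PREDICT(T → c F a) = { 'c' }
  PREDICT(T → ε) = { $ }
For F:
  PREDICT(F → id a F) = { 'id' }
  PREDICT(F → a id id) = { 'a' }

All predict sets are disjoint. The grammar IS LL(1).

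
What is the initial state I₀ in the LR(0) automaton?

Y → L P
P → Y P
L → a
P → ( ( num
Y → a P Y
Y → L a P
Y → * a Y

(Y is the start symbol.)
First, augment the grammar with Y' → Y
I₀ = CLOSURE({ [Y' → . Y] }):
  [Y' → . Y] has the dot before Y: add [Y → . L P], [Y → . a P Y], [Y → . L a P], [Y → . * a Y]
  [Y → . L P] has the dot before L: add [L → . a]
No further items can be added.

I₀ = { [L → . a], [Y → . * a Y], [Y → . L P], [Y → . L a P], [Y → . a P Y], [Y' → . Y] }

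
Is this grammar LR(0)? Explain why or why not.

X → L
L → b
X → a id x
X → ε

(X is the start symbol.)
A grammar is LR(0) if no state in the canonical LR(0) collection has:
  - both a shift item (dot before a terminal) and a complete item (shift-reduce conflict), or
  - two or more complete items (reduce-reduce conflict; the accept item [X' → X .] counts as a complete item here).

Augment with X' → X and build the canonical LR(0) collection (I0 = CLOSURE({[X' → . X]}), then GOTO on every symbol after a dot until no new states appear). It has 7 states:
  I0: { [L → . b], [X → . L], [X → . a id x], [X → .], [X' → . X] }  — shift, reduce
  I1: { [X → L .] }  — reduce
  I2: { [X' → X .] }  — accept
  I3: { [X → a . id x] }  — shift
  I4: { [L → b .] }  — reduce
  I5: { [X → a id . x] }  — shift
  I6: { [X → a id x .] }  — reduce

Conflict in state I0:
  Shift-reduce conflict between [X → .] and [L → . b]
So the grammar is NOT LR(0).

Answer: No. Shift-reduce conflict between [X → .] and [L → . b]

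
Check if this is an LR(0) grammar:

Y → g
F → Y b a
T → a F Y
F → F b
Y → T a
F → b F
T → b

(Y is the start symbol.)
No. Shift-reduce conflict between [T → b .] and [F → . b F]

Augment with Y' → Y and build the canonical LR(0) collection (I0 = CLOSURE({[Y' → . Y]}), then GOTO on every symbol after a dot until no new states appear). It has 16 states:
  I0: { [T → . a F Y], [T → . b], [Y → . T a], [Y → . g], [Y' → . Y] }  — shift
  I1: { [Y → T . a] }  — shift
  I2: { [Y' → Y .] }  — accept
  I3: { [F → . F b], [F → . Y b a], [F → . b F], [T → . a F Y], [T → . b], [T → a . F Y], [Y → . T a], [Y → . g] }  — shift
  I4: { [T → b .] }  — reduce
  I5: { [Y → g .] }  — reduce
  I6: { [F → F . b], [T → . a F Y], [T → . b], [T → a F . Y], [Y → . T a], [Y → . g] }  — shift
  I7: { [F → Y . b a] }  — shift
  I8: { [F → . F b], [F → . Y b a], [F → . b F], [F → b . F], [T → . a F Y], [T → . b], [T → b .], [Y → . T a], [Y → . g] }  — shift, reduce
  I9: { [F → F . b], [F → b F .] }  — shift, reduce
  I10: { [F → F b .] }  — reduce
  I11: { [F → Y b . a] }  — shift
  I12: { [F → Y b a .] }  — reduce
  I13: { [T → a F Y .] }  — reduce
  I14: { [F → F b .], [T → b .] }  — 2 reduces
  I15: { [Y → T a .] }  — reduce

Conflict in state I8:
  Shift-reduce conflict between [T → b .] and [F → . b F]
So the grammar is NOT LR(0).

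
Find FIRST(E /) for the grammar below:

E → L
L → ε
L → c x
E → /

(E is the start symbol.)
{ '/', 'c' }

FIRST sets of the non-terminals involved (from the grammar, by fixed-point iteration):
  FIRST(E) = { '/', 'c', ε }

To compute FIRST(E /), process the symbols left to right:
Symbol E is a non-terminal. Add FIRST(E) \ {ε} = { '/', 'c' }
E is nullable (ε ∈ FIRST(E)), continue to the next symbol.
Symbol / is a terminal. Add '/' and stop.
FIRST(E /) = { '/', 'c' }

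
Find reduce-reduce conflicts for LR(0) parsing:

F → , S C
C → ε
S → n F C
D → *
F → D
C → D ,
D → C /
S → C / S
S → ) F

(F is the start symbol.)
Yes — I16: [C → .] vs [D → C / .]

A reduce-reduce conflict occurs when an LR(0) state has two complete items [A → α .] and [B → β .] — both call for a reduction, and with no lookahead the parser cannot choose between them.

Augment with F' → F and build the canonical LR(0) collection (I0 = CLOSURE({[F' → . F]}), then GOTO on every symbol after a dot until no new states appear). It has 19 states:
  I0: { [C → . D ,], [C → .], [D → . *], [D → . C /], [F → . , S C], [F → . D], [F' → . F] }  — shift, reduce
  I1: { [D → * .] }  — reduce
  I2: { [C → . D ,], [C → .], [D → . *], [D → . C /], [F → , . S C], [S → . ) F], [S → . C / S], [S → . n F C] }  — shift, reduce
  I3: { [D → C . /] }  — shift
  I4: { [C → D . ,], [F → D .] }  — shift, reduce
  I5: { [F' → F .] }  — accept
  I6: { [C → D , .] }  — reduce
  I7: { [D → C / .] }  — reduce
  I8: { [C → . D ,], [C → .], [D → . *], [D → . C /], [F → . , S C], [F → . D], [S → ) . F] }  — shift, reduce
  I9: { [D → C . /], [S → C . / S] }  — shift
  I10: { [C → D . ,] }  — shift
  I11: { [C → . D ,], [C → .], [D → . *], [D → . C /], [F → , S . C] }  — shift, reduce
  I12: { [C → . D ,], [C → .], [D → . *], [D → . C /], [F → . , S C], [F → . D], [S → n . F C] }  — shift, reduce
  I13: { [C → . D ,], [C → .], [D → . *], [D → . C /], [S → n F . C] }  — shift, reduce
  I14: { [D → C . /], [S → n F C .] }  — shift, reduce
  I15: { [D → C . /], [F → , S C .] }  — shift, reduce
  I16: { [C → . D ,], [C → .], [D → . *], [D → . C /], [D → C / .], [S → . ) F], [S → . C / S], [S → . n F C], [S → C / . S] }  — shift, 2 reduces
  I17: { [S → C / S .] }  — reduce
  I18: { [S → ) F .] }  — reduce

I16 contains complete items [C → .], [D → C / .] — reduce-reduce conflict.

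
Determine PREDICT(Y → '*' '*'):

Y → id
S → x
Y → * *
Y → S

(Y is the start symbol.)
{ '*' }

PREDICT(Y → '*' '*') = (FIRST(RHS) \ {ε}) ∪ (FOLLOW(Y) if ε ∈ FIRST(RHS), i.e. RHS ⇒* ε)
FIRST('*' '*') = { '*' }
ε ∉ FIRST('*' '*'), so FOLLOW(Y) is not added.
PREDICT(Y → '*' '*') = { '*' }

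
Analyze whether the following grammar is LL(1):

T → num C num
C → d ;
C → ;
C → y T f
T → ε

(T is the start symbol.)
Yes, the grammar is LL(1).

A grammar is LL(1) if for each non-terminal N with multiple productions, the predict sets of those productions are pairwise disjoint, where PREDICT(N → α) = (FIRST(α) \ {ε}) ∪ (FOLLOW(N) if α ⇒* ε).

Relevant sets:
  FOLLOW(T) = { $, 'f' }

For T:
  PREDICT(T → num C num) = { 'num' }
  PREDICT(T → ε) = { $, 'f' }
For C:
  PREDICT(C → d ';') = { 'd' }
  PREDICT(C → ';') = { ';' }
  PREDICT(C → y T f) = { 'y' }

All predict sets are disjoint. The grammar IS LL(1).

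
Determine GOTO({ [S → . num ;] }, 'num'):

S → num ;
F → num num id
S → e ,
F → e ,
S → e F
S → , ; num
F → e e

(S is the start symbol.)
GOTO(I, 'num') = CLOSURE({ [A → αX.β] : [A → α.Xβ] ∈ I, X = 'num' })

Items with dot before 'num', with the dot advanced:
  [S → . num ;] → [S → num . ;]
Closure adds nothing (no advanced item has the dot before a non-terminal).

GOTO = { [S → num . ;] }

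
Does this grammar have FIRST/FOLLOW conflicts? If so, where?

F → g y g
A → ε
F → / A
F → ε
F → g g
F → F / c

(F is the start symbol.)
Nullable non-terminals: A, F.
FIRST sets used below: FIRST(F) = { '/', 'g', ε }
A has a nullable alternative but only one production, so nothing to check.

F: nullable alternative(s) F → ε; FOLLOW(F) = { $, '/' }
  F → g y g: FIRST \ {ε} = { 'g' } — disjoint from FOLLOW(F)
  F → / A: FIRST \ {ε} = { '/' } — overlaps FOLLOW(F) on { '/' }: CONFLICT
  F → ε: FIRST \ {ε} = { } — this is the only nullable alternative, skip
  F → g g: FIRST \ {ε} = { 'g' } — disjoint from FOLLOW(F)
  F → F / c: FIRST \ {ε} = { '/', 'g' } — overlaps FOLLOW(F) on { '/' }: CONFLICT

So the grammar has 2 FIRST/FOLLOW conflicts (marked CONFLICT above).

Answer: Yes. F → '/' A with FOLLOW(F) on { '/' }; F → F '/' c with FOLLOW(F) on { '/' }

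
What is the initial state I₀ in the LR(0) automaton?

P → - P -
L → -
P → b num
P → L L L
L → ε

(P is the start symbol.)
First, augment the grammar with P' → P
I₀ = CLOSURE({ [P' → . P] }):
  [P' → . P] has the dot before P: add [P → . - P -], [P → . b num], [P → . L L L]
  [P → . L L L] has the dot before L: add [L → . -], [L → .]
No further items can be added.

I₀ = { [L → . -], [L → .], [P → . - P -], [P → . L L L], [P → . b num], [P' → . P] }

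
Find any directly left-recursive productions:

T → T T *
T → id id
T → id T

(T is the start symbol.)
Yes, T is left-recursive

T → T T *: LEFT RECURSIVE (starts with T)
T → id id: starts with id
T → id T: starts with id

The grammar has direct left recursion on: T.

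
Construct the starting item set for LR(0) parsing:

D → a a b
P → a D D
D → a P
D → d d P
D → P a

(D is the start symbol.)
First, augment the grammar with D' → D
I₀ = CLOSURE({ [D' → . D] }):
  [D' → . D] has the dot before D: add [D → . a a b], [D → . a P], [D → . d d P], [D → . P a]
  [D → . P a] has the dot before P: add [P → . a D D]
No further items can be added.

I₀ = { [D → . P a], [D → . a P], [D → . a a b], [D → . d d P], [D' → . D], [P → . a D D] }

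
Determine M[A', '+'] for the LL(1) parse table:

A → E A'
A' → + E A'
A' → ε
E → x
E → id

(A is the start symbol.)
A' → + E A'

To find M[A', '+'], we find productions for A' where '+' is in the predict set (PREDICT(N → α) = (FIRST(α) \ {ε}) ∪ (FOLLOW(N) if α ⇒* ε)).

Relevant sets:
  FOLLOW(A') = { $ }

A' → + E A': PREDICT = { '+' }
  '+' is in predict set, so this production goes in M[A', '+']
A' → ε: PREDICT = { $ }

M[A', '+'] = A' → + E A'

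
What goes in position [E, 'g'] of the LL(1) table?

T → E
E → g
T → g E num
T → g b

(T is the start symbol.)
E → g

To find M[E, 'g'], we find productions for E where 'g' is in the predict set (PREDICT(N → α) = (FIRST(α) \ {ε}) ∪ (FOLLOW(N) if α ⇒* ε)).

E → g: PREDICT = { 'g' }
  'g' is in predict set, so this production goes in M[E, 'g']

M[E, 'g'] = E → g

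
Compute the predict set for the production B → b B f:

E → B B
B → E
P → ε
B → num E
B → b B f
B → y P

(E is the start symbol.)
PREDICT(B → b B f) = (FIRST(RHS) \ {ε}) ∪ (FOLLOW(B) if ε ∈ FIRST(RHS), i.e. RHS ⇒* ε)
FIRST(b B f) = { 'b' }
ε ∉ FIRST(b B f), so FOLLOW(B) is not added.
PREDICT(B → b B f) = { 'b' }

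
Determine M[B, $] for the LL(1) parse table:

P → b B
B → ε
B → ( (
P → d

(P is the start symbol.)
B → ε

To find M[B, $], we find productions for B where $ is in the predict set (PREDICT(N → α) = (FIRST(α) \ {ε}) ∪ (FOLLOW(N) if α ⇒* ε)).

Relevant sets:
  FOLLOW(B) = { $ }

B → ε: PREDICT = { $ }
  $ is in predict set, so this production goes in M[B, $]
B → ( (: PREDICT = { '(' }

M[B, $] = B → ε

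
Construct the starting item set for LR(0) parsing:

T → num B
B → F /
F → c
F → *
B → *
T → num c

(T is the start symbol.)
{ [T → . num B], [T → . num c], [T' → . T] }

First, augment the grammar with T' → T
I₀ = CLOSURE({ [T' → . T] }):
  [T' → . T] has the dot before T: add [T → . num B], [T → . num c]
No further items can be added.

I₀ = { [T → . num B], [T → . num c], [T' → . T] }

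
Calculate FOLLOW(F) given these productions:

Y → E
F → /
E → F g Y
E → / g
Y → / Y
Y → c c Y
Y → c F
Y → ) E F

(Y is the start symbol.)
{ $, '/', 'g' }

In E → F g Y: F is followed by g Y, add FIRST(g Y) \ {ε} = { 'g' }
In Y → c F: F is at the end, add FOLLOW(Y)
In Y → ) E F: F is at the end, add FOLLOW(Y)

The FOLLOW sets referred to above (computed the same way, to a fixed point):
  FOLLOW(Y) = { $, '/' }

Taking the union: FOLLOW(F) = { $, '/', 'g' }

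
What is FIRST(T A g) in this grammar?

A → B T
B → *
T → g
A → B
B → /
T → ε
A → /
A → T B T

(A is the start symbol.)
{ '*', '/', 'g' }

FIRST sets of the non-terminals involved (from the grammar, by fixed-point iteration):
  FIRST(T) = { 'g', ε }
  FIRST(A) = { '*', '/', 'g' }

To compute FIRST(T A g), process the symbols left to right:
Symbol T is a non-terminal. Add FIRST(T) \ {ε} = { 'g' }
T is nullable (ε ∈ FIRST(T)), continue to the next symbol.
Symbol A is a non-terminal. Add FIRST(A) \ {ε} = { '*', '/', 'g' }
A is not nullable (ε ∉ FIRST(A)), so stop here.
FIRST(T A g) = { '*', '/', 'g' }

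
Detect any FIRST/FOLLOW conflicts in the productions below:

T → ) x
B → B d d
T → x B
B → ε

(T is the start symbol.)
Yes. B → B d d with FOLLOW(B) on { 'd' }

A FIRST/FOLLOW conflict occurs when a non-terminal N has a nullable alternative N → β (β ⇒* ε) and another alternative N → α with FIRST(α) ∩ FOLLOW(N) ≠ ∅: on such a lookahead the parser cannot decide between expanding α and letting N vanish via β.

Nullable non-terminals: B.
FIRST sets used below: FIRST(B) = { 'd', ε }

B: nullable alternative(s) B → ε; FOLLOW(B) = { $, 'd' }
  B → B d d: FIRST \ {ε} = { 'd' } — overlaps FOLLOW(B) on { 'd' }: CONFLICT
  B → ε: FIRST \ {ε} = { } — this is the only nullable alternative, skip

T has no nullable alternative, so no FIRST/FOLLOW check is needed there.

So the grammar has 1 FIRST/FOLLOW conflict (marked CONFLICT above).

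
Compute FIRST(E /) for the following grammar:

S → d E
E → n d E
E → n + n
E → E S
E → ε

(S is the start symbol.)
FIRST sets of the non-terminals involved (from the grammar, by fixed-point iteration):
  FIRST(E) = { 'd', 'n', ε }

To compute FIRST(E /), process the symbols left to right:
Symbol E is a non-terminal. Add FIRST(E) \ {ε} = { 'd', 'n' }
E is nullable (ε ∈ FIRST(E)), continue to the next symbol.
Symbol / is a terminal. Add '/' and stop.
FIRST(E /) = { '/', 'd', 'n' }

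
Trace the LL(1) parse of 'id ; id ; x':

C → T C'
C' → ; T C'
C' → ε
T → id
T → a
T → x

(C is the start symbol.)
LL(1) parsing maintains a stack (initially the start symbol over $) and the input. At each step: if the stack top is a terminal, match it against the current input token; if it is a non-terminal N, replace it with the RHS of M[N, lookahead] (the unique production whose predict set contains the lookahead).

Stack is shown with the top on the left.

Stack     Input          Action
-------------------------------
C $       id ; id ; x $  output C → T C'
T C' $    id ; id ; x $  output T → id
id C' $   id ; id ; x $  match 'id'
C' $      ; id ; x $     output C' → ; T C'
; T C' $  ; id ; x $     match ';'
T C' $    id ; x $       output T → id
id C' $   id ; x $       match 'id'
C' $      ; x $          output C' → ; T C'
; T C' $  ; x $          match ';'
T C' $    x $            output T → x
x C' $    x $            match 'x'
C' $      $              output C' → ε
$         $              accept

The string is accepted.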